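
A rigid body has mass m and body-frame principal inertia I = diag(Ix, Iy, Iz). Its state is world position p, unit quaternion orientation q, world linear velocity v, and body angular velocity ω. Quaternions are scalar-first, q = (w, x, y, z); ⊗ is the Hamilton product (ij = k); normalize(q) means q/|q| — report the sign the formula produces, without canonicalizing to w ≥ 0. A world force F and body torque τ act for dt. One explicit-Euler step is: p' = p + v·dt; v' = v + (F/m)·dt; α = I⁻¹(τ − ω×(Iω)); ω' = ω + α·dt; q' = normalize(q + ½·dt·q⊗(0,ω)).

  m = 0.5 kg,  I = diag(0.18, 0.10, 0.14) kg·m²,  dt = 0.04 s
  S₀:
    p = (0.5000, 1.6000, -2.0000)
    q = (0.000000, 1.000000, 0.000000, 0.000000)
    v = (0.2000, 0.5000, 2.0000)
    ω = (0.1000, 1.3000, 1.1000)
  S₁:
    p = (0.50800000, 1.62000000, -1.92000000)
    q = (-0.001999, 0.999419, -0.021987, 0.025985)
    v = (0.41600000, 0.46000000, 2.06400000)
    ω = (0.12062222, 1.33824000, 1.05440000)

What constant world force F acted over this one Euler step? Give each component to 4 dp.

F = (2.7000, -0.5000, 0.8000)

v₁ − v₀ = (0.21600000, -0.04000000, 0.06400000)
applied force F = (2.7000, -0.5000, 0.8000)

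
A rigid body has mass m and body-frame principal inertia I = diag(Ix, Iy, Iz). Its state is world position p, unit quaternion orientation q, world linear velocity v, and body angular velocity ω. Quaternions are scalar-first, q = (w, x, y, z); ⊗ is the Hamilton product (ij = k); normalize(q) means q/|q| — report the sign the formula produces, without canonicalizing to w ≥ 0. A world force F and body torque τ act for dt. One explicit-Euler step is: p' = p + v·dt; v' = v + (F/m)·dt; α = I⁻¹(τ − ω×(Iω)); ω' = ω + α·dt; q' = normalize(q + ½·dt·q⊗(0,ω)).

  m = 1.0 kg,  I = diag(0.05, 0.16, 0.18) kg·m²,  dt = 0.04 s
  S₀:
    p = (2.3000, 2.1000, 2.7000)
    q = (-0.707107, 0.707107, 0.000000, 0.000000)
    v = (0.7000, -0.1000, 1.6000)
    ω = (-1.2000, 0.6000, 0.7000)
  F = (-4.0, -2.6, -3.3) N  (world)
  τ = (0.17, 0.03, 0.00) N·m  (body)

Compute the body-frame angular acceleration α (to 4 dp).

gyro term ω×Iω = (0.0084, 0.1092, -0.0792)
α = I⁻¹(τ − ω×Iω) = (3.2320, -0.4950, 0.4400)

α = (3.2320, -0.4950, 0.4400)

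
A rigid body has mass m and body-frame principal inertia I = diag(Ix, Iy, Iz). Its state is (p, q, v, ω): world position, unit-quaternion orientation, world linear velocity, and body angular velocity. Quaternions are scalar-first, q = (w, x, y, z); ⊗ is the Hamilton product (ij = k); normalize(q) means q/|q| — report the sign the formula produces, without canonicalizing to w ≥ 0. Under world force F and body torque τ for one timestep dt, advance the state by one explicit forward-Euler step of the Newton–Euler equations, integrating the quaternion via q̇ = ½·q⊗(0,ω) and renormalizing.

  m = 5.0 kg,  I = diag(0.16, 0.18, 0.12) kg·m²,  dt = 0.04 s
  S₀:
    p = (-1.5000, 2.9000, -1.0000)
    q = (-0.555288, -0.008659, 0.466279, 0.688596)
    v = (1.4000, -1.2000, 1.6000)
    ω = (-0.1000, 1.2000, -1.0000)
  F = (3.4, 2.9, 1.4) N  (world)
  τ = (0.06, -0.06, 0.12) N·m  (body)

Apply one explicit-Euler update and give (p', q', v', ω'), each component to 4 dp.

linear accel F/m = (0.6800, 0.5800, 0.2800)
p' = p + v·dt = (-1.4440, 2.8520, -0.9360)
v' = v + a·dt = (1.4272, -1.1768, 1.6112)
ω×(Iω) gyroscopic = (0.0720, 0.0040, -0.0024)
angular accel α = (-0.0750, -0.3556, 1.0200)
ω + α·dt = (-0.1030, 1.1858, -0.9592)
2q̇ = q⊗(0,ω) = (0.1281953, -1.2370654, -0.7438642, 0.5915251)
q + ½dt·q⊗(0,ω), renormalized = (-0.5525, -0.0334, 0.4512, 0.7001)

p' = (-1.4440, 2.8520, -0.9360)
q' = (-0.5525, -0.0334, 0.4512, 0.7001)
v' = (1.4272, -1.1768, 1.6112)
ω' = (-0.1030, 1.1858, -0.9592)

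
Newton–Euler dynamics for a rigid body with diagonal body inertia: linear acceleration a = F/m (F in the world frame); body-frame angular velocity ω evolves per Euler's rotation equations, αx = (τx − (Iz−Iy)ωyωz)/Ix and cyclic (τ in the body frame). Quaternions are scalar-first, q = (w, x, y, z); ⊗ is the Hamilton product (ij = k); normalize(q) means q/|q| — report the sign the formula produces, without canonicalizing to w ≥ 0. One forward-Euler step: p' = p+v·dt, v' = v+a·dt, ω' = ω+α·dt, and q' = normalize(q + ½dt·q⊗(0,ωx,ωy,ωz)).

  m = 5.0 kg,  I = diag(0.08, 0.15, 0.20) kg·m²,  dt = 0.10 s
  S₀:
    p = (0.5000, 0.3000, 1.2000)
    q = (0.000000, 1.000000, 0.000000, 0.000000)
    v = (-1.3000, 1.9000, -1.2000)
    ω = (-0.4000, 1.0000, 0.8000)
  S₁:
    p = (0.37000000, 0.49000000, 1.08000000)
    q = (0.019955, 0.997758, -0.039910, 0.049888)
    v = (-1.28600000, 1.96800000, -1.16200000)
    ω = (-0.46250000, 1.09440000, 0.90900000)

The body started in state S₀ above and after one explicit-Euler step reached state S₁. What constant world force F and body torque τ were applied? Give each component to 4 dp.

F = (0.7000, 3.4000, 1.9000)
τ = (-0.0100, 0.1800, 0.1900)

ω₁ − ω₀ = (-0.06250000, 0.09440000, 0.10900000)
gyro term ω₀×Iω₀ = (0.0400, 0.0384, -0.0280)
τ = I·(Δω/dt) + ω₀×(Iω₀) = (-0.0100, 0.1800, 0.1900)
Δv = v₁−v₀ = (0.01400000, 0.06800000, 0.03800000)
F = m·Δv/dt = (0.7000, 3.4000, 1.9000)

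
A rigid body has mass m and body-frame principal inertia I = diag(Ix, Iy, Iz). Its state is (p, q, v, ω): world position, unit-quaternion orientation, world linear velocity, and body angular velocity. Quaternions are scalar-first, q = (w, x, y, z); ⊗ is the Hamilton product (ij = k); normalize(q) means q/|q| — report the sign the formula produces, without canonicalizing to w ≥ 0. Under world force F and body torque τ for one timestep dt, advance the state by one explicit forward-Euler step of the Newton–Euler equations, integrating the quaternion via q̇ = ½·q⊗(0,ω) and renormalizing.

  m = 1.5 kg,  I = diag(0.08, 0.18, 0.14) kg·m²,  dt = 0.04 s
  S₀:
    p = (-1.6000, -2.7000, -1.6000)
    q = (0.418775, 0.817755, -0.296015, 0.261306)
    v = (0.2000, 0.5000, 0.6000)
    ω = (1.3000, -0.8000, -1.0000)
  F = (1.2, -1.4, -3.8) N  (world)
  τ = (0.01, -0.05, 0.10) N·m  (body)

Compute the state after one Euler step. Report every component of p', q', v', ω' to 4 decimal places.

p' = (-1.5920, -2.6800, -1.5760)
q' = (0.3977, 0.8382, -0.2794, 0.2474)
v' = (0.2320, 0.4627, 0.4987)
ω' = (1.3210, -0.8284, -0.9417)

gyro term ω×Iω = (-0.0320, 0.0780, -0.1040)
α = I⁻¹(τ − ω×Iω) = (0.5250, -0.7111, 1.4571)
ω' = ω + α·dt = (1.3210, -0.8284, -0.9417)
2q̇ = q⊗(0,ω) = (-1.0385875, 1.0494673, 0.8224328, -0.6881595)
q' = normalize(q + ½dt·q⊗(0,ω)) = (0.3977, 0.8382, -0.2794, 0.2474)
a = F/m = (0.8000, -0.9333, -2.5333)
p + v·dt = (-1.5920, -2.6800, -1.5760)
v + (F/m)dt = (0.2320, 0.4627, 0.4987)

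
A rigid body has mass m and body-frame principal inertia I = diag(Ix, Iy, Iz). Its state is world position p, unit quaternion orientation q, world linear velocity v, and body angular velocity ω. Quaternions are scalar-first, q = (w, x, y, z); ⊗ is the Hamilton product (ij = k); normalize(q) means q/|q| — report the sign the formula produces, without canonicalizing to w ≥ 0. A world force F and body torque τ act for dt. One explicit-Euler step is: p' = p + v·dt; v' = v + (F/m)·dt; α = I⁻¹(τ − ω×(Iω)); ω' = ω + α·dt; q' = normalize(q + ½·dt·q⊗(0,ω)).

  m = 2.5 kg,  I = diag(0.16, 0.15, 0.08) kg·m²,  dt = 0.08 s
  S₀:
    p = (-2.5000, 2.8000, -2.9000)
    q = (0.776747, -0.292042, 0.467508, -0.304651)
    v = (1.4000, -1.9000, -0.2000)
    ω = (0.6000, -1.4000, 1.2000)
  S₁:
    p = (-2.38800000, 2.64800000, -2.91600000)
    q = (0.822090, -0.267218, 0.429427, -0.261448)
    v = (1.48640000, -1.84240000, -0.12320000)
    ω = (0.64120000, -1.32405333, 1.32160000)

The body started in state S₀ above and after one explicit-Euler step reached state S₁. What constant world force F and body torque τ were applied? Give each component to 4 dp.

velocity change Δv = (0.08640000, 0.05760000, 0.07680000)
F = m·Δv/dt = (2.7000, 1.8000, 2.4000)
Δω = ω₁−ω₀ = (0.04120000, 0.07594667, 0.12160000)
precession coupling = (0.1176, 0.0576, 0.0084)
I·α + gyro = (0.2000, 0.2000, 0.1300)

F = (2.7000, 1.8000, 2.4000)
τ = (0.2000, 0.2000, 0.1300)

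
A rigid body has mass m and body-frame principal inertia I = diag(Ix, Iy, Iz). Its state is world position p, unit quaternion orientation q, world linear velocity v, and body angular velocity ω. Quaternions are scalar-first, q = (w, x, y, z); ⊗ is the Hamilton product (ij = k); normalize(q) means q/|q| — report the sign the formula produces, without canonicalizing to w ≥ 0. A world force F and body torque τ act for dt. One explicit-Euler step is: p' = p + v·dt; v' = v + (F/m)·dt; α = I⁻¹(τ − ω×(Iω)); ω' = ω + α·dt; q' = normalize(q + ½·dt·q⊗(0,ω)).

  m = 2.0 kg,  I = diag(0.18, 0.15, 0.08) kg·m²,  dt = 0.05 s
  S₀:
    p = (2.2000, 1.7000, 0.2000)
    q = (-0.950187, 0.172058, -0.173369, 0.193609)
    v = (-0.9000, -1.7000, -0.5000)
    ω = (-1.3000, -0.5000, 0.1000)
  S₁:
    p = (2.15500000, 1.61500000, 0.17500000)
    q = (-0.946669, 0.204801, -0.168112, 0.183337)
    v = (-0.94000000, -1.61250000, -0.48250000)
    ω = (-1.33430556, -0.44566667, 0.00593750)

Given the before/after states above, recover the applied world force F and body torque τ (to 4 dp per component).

F = (-1.6000, 3.5000, 0.7000)
τ = (-0.1200, 0.1500, -0.1700)

Δv = v₁−v₀ = (-0.04000000, 0.08750000, 0.01750000)
F = m·Δv/dt = (-1.6000, 3.5000, 0.7000)
rate change Δω = (-0.03430556, 0.05433333, -0.09406250)
precession coupling = (0.0035, -0.0130, -0.0195)
I·α + gyro = (-0.1200, 0.1500, -0.1700)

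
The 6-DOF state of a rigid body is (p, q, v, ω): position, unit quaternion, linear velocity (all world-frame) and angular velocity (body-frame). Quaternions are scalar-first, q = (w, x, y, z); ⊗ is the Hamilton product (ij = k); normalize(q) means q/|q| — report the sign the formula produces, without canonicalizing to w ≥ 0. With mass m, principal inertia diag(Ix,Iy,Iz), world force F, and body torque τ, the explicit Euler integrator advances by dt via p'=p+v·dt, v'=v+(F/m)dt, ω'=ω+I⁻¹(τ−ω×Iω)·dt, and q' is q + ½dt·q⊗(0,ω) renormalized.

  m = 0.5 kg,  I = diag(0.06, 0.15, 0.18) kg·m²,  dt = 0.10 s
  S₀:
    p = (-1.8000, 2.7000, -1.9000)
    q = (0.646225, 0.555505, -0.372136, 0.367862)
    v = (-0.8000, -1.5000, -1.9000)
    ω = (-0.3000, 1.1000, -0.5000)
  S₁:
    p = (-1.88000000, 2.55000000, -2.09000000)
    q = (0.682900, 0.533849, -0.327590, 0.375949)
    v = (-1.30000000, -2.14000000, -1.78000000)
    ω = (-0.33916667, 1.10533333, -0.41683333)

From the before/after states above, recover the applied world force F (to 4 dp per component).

v₁ − v₀ = (-0.50000000, -0.64000000, 0.12000000)
F = m·Δv/dt = (-2.5000, -3.2000, 0.6000)

F = (-2.5000, -3.2000, 0.6000)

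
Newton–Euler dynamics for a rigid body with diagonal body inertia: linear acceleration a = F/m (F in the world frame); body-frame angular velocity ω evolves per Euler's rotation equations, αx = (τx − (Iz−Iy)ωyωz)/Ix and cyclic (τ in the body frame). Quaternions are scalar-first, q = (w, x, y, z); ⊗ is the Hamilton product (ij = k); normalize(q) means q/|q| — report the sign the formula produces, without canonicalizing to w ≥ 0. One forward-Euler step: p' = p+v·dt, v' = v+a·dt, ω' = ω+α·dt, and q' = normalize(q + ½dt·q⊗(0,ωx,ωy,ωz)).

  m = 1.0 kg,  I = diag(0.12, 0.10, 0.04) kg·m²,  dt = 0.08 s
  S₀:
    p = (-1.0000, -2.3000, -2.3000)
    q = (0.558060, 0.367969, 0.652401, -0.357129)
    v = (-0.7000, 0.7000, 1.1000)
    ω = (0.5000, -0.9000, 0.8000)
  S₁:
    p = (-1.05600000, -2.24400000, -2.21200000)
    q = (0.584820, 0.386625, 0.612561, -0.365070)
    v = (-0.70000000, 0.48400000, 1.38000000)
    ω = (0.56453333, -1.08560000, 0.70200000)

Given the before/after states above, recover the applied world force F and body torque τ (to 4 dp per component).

F = (0.0000, -2.7000, 3.5000)
τ = (0.1400, -0.2000, -0.0400)

Δv = v₁−v₀ = (0.00000000, -0.21600000, 0.28000000)
F = m·Δv/dt = (0.0000, -2.7000, 3.5000)
ω₁ − ω₀ = (0.06453333, -0.18560000, -0.09800000)
applied torque τ = (0.1400, -0.2000, -0.0400)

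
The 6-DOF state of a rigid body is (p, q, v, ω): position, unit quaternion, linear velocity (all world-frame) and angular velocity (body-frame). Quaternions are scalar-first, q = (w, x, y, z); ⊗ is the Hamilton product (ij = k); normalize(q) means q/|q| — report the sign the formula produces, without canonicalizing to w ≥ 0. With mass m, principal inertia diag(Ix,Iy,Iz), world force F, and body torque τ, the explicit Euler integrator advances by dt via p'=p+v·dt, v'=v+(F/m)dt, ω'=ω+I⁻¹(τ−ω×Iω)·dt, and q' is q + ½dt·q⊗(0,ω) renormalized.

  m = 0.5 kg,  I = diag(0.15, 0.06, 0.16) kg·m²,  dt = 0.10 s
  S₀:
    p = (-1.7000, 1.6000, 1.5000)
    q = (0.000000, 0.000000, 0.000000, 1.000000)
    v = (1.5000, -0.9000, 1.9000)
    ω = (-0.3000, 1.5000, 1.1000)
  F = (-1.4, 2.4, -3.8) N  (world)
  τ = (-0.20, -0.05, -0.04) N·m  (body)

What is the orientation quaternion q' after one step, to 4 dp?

2q̇ = q⊗(0,ω) = (-1.1000000, -1.5000000, -0.3000000, 0.0000000)
q + ½dt·q⊗(0,ω), renormalized = (-0.0548, -0.0747, -0.0149, 0.9956)

q' = (-0.0548, -0.0747, -0.0149, 0.9956)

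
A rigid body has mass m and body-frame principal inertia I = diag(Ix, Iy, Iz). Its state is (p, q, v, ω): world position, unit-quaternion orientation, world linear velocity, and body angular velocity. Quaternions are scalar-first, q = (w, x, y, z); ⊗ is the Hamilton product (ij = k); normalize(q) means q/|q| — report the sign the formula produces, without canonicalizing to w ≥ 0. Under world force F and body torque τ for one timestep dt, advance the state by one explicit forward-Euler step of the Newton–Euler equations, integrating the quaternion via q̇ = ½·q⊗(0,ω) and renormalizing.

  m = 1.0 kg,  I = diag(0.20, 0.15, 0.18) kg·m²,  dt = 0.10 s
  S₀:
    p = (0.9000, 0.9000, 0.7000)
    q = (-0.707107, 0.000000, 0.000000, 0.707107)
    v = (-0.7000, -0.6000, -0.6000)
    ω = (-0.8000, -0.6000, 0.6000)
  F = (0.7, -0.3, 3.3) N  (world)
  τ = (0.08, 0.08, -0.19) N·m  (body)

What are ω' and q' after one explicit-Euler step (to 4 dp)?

ω' = (-0.7546, -0.5403, 0.5078)
q' = (-0.7271, 0.0494, -0.0071, 0.6847)

gyro term ω×Iω = (-0.0108, -0.0096, -0.0240)
(τ − ω×Iω)/I = (0.4540, 0.5973, -0.9222)
ω + α·dt = (-0.7546, -0.5403, 0.5078)
q⊗(0,ω) = (-0.4242642, 0.9899498, -0.1414214, -0.4242642)
q' = normalize(q + ½dt·q⊗(0,ω)) = (-0.7271, 0.0494, -0.0071, 0.6847)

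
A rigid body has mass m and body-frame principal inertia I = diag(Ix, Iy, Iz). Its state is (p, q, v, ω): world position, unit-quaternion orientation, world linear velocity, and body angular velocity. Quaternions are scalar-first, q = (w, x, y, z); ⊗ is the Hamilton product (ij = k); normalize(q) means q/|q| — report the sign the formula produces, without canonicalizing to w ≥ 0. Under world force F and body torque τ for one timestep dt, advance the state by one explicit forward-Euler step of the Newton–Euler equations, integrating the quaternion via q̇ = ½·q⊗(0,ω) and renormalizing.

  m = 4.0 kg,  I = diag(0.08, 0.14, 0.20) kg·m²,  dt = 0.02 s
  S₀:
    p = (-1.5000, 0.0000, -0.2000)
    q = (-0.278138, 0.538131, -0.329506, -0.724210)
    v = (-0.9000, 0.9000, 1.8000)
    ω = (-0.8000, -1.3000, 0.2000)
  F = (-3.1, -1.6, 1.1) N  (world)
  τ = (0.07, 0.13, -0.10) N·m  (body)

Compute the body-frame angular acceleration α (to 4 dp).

ω×(Iω) gyroscopic = (-0.0156, 0.0192, 0.0624)
(τ − ω×Iω)/I = (1.0700, 0.7914, -0.8120)

α = (1.0700, 0.7914, -0.8120)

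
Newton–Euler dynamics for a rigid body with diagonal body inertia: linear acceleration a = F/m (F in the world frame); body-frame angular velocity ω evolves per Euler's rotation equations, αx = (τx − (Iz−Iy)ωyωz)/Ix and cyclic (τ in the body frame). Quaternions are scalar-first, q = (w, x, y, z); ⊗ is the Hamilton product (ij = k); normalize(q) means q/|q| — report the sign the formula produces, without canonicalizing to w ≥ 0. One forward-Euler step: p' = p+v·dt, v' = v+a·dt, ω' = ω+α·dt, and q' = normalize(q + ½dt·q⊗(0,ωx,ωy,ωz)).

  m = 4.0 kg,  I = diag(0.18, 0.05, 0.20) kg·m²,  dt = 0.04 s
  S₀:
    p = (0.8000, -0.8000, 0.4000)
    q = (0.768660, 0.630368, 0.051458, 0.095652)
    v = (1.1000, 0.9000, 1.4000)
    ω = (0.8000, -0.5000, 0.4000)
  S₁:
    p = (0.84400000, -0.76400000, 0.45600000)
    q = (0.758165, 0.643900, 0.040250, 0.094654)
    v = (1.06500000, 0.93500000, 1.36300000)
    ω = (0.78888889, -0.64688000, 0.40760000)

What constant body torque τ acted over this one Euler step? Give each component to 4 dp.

rate change Δω = (-0.01111111, -0.14688000, 0.00760000)
precession coupling = (-0.0300, -0.0064, 0.0520)
τ = I·(Δω/dt) + ω₀×(Iω₀) = (-0.0800, -0.1900, 0.0900)

τ = (-0.0800, -0.1900, 0.0900)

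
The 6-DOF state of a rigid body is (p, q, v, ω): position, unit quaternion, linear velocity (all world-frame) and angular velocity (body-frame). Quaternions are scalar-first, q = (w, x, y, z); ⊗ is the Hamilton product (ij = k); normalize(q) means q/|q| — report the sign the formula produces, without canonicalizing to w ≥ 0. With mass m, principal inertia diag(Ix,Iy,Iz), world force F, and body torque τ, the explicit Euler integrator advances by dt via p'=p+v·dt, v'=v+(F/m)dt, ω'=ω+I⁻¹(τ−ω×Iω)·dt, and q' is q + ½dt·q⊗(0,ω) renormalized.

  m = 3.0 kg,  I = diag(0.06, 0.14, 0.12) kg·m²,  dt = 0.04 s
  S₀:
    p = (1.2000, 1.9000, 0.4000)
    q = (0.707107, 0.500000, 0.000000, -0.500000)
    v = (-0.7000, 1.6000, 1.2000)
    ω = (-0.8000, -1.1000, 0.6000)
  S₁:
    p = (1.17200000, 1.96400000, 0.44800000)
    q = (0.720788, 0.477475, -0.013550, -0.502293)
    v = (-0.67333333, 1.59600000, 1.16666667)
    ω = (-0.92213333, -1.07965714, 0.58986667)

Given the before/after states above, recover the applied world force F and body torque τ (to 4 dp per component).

F = (2.0000, -0.3000, -2.5000)
τ = (-0.1700, 0.1000, 0.0400)

rate change Δω = (-0.12213333, 0.02034286, -0.01013333)
precession coupling = (0.0132, 0.0288, 0.0704)
I·α + gyro = (-0.1700, 0.1000, 0.0400)
v₁ − v₀ = (0.02666667, -0.00400000, -0.03333333)
F = m·Δv/dt = (2.0000, -0.3000, -2.5000)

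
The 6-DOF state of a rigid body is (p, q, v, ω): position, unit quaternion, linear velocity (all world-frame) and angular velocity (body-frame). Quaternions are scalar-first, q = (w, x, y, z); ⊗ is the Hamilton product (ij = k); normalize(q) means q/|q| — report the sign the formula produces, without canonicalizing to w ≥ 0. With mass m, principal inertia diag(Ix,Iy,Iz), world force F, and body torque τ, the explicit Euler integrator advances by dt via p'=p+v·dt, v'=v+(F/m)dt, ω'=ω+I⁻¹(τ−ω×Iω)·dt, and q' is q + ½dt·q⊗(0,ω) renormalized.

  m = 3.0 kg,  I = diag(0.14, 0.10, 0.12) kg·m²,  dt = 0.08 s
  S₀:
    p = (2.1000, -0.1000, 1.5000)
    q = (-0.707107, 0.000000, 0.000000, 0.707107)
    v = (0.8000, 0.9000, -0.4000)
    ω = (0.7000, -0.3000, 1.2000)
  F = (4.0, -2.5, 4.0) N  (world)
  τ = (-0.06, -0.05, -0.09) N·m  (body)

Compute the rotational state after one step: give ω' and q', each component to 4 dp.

precession coupling ω×(Iω) = (-0.0072, 0.0168, 0.0084)
(τ − ω×Iω)/I = (-0.3771, -0.6680, -0.8200)
new body rate ω' = (0.6698, -0.3534, 1.1344)
2q̇ = q⊗(0,ω) = (-0.8485284, -0.2828428, 0.7071070, -0.8485284)
updated quaternion q' = (-0.7399, -0.0113, 0.0282, 0.6721)

ω' = (0.6698, -0.3534, 1.1344)
q' = (-0.7399, -0.0113, 0.0282, 0.6721)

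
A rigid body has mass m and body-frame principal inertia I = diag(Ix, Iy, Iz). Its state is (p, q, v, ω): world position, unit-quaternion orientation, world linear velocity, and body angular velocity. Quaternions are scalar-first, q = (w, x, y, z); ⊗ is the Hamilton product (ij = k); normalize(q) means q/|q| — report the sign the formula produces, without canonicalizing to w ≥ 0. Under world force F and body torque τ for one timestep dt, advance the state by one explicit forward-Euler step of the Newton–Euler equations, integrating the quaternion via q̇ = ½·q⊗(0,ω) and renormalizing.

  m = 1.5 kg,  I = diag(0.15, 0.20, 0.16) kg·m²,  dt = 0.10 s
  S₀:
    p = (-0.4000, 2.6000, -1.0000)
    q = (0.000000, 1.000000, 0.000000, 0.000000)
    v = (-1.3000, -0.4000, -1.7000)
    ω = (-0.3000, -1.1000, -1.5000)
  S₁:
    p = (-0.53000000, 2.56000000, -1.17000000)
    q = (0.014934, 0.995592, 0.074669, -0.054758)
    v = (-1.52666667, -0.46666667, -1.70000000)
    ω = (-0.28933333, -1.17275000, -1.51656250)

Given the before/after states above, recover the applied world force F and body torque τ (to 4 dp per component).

F = (-3.4000, -1.0000, 0.0000)
τ = (-0.0500, -0.1500, -0.0100)

ω₁ − ω₀ = (0.01066667, -0.07275000, -0.01656250)
ω₀×(Iω₀) = (-0.0660, -0.0045, 0.0165)
applied torque τ = (-0.0500, -0.1500, -0.0100)
velocity change Δv = (-0.22666667, -0.06666667, 0.00000000)
m·(v₁−v₀)/dt = (-3.4000, -1.0000, 0.0000)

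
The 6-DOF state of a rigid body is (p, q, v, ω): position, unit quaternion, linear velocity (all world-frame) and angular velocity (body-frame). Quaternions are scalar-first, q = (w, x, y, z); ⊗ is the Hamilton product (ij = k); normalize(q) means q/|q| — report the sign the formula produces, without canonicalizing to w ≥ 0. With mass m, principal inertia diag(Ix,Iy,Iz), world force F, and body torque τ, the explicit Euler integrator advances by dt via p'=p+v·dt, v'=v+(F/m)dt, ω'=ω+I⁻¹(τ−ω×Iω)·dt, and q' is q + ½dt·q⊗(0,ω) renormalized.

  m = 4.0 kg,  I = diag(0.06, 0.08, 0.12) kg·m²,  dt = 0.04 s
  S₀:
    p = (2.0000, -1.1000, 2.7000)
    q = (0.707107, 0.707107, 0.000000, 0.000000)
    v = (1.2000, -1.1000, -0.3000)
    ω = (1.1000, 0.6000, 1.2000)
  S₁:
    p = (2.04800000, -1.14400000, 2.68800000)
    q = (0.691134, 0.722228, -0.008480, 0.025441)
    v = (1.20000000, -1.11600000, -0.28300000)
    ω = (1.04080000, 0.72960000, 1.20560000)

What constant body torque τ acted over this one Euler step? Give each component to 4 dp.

Δω = ω₁−ω₀ = (-0.05920000, 0.12960000, 0.00560000)
ω₀×(Iω₀) = (0.0288, -0.0792, 0.0132)
I·α + gyro = (-0.0600, 0.1800, 0.0300)

τ = (-0.0600, 0.1800, 0.0300)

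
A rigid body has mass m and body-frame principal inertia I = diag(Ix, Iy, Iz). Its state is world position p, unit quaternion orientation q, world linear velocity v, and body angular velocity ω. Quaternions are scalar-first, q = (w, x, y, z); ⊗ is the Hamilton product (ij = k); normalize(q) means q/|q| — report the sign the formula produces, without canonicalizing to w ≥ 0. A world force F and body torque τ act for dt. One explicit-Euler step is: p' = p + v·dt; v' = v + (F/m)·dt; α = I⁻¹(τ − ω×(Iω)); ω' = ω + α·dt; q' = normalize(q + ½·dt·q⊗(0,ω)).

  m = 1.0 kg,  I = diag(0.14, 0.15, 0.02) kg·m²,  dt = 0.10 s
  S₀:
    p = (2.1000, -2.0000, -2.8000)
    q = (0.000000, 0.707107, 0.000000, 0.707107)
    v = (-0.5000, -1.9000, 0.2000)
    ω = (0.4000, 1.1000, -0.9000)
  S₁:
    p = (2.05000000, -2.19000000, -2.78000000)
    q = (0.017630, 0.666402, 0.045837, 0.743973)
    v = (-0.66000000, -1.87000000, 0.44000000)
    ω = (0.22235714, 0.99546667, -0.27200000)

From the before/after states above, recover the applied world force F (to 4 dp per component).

Δv = v₁−v₀ = (-0.16000000, 0.03000000, 0.24000000)
applied force F = (-1.6000, 0.3000, 2.4000)

F = (-1.6000, 0.3000, 2.4000)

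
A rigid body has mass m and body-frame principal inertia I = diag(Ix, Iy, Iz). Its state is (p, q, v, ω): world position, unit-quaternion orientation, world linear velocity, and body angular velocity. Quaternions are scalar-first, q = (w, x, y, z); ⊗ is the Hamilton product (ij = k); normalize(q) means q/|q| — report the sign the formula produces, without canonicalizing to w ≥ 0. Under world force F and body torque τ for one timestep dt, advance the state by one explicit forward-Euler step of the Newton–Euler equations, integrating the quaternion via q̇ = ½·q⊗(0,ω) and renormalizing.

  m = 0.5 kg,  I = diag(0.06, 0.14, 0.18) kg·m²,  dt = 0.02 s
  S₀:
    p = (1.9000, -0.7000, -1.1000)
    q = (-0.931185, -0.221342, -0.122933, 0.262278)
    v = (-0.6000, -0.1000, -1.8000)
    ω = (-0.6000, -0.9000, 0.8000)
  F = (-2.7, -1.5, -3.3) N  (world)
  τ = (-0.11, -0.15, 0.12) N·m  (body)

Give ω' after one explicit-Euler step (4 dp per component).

(τ − ω×Iω)/I = (-1.3533, -1.4829, 0.4267)
ω + α·dt = (-0.6271, -0.9297, 0.8085)

ω' = (-0.6271, -0.9297, 0.8085)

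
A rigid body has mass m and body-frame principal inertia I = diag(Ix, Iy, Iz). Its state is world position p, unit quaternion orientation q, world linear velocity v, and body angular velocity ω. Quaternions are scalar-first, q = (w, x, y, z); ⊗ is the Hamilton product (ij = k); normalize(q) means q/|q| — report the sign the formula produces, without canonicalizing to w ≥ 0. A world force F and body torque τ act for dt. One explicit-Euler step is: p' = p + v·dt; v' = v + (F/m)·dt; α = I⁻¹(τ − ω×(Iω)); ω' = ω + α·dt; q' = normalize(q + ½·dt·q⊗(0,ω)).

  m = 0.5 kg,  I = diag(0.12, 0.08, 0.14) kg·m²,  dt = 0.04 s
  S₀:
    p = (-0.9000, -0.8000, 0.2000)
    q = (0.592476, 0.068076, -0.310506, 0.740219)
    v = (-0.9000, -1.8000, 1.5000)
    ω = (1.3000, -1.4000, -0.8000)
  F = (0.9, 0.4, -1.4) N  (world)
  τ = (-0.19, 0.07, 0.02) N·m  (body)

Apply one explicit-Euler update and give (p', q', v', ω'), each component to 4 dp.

angular accel α = (-2.1433, 0.6150, -0.3771)
ω + α·dt = (1.2143, -1.3754, -0.8151)
q⊗(0,ω) = (0.0689680, 2.0549302, 0.1872791, -0.1656294)
q' = normalize(q + ½dt·q⊗(0,ω)) = (0.5933, 0.1091, -0.3065, 0.7363)
a = F/m = (1.8000, 0.8000, -2.8000)
new position p' = (-0.9360, -0.8720, 0.2600)
v + (F/m)dt = (-0.8280, -1.7680, 1.3880)

p' = (-0.9360, -0.8720, 0.2600)
q' = (0.5933, 0.1091, -0.3065, 0.7363)
v' = (-0.8280, -1.7680, 1.3880)
ω' = (1.2143, -1.3754, -0.8151)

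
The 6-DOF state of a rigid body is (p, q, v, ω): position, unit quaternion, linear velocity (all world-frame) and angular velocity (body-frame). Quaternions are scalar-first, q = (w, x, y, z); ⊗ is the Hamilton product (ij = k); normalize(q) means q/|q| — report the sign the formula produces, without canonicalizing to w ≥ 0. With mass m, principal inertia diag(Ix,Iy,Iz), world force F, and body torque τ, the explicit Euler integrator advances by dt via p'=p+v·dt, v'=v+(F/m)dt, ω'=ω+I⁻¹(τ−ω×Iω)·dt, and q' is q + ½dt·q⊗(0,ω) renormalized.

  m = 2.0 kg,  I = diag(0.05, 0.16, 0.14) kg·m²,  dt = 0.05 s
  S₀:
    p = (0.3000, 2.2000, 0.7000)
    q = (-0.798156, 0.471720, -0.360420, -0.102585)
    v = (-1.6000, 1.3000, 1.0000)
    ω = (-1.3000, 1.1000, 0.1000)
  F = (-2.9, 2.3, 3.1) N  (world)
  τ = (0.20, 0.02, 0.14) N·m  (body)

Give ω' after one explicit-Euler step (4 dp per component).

ω' = (-1.0978, 1.1026, 0.2062)

(τ − ω×Iω)/I = (4.0440, 0.0519, 2.1236)
new body rate ω' = (-1.0978, 1.1026, 0.2062)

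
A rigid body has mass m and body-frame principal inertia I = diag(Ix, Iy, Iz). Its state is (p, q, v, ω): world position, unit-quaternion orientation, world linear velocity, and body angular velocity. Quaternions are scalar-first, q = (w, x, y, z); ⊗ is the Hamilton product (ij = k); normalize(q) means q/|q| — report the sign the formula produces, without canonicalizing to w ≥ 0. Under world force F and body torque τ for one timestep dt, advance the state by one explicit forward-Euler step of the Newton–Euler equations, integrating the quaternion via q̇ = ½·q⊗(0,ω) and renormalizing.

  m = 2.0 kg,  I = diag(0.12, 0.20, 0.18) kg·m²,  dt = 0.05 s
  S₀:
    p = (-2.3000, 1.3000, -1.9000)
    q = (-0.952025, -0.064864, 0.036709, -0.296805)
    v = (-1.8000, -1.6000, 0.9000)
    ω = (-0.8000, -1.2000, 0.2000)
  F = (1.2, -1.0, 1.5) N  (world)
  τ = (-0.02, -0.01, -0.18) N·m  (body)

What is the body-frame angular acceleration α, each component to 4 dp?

α = (-0.2067, -0.0980, -1.4267)

gyro term ω×Iω = (0.0048, 0.0096, 0.0768)
angular accel α = (-0.2067, -0.0980, -1.4267)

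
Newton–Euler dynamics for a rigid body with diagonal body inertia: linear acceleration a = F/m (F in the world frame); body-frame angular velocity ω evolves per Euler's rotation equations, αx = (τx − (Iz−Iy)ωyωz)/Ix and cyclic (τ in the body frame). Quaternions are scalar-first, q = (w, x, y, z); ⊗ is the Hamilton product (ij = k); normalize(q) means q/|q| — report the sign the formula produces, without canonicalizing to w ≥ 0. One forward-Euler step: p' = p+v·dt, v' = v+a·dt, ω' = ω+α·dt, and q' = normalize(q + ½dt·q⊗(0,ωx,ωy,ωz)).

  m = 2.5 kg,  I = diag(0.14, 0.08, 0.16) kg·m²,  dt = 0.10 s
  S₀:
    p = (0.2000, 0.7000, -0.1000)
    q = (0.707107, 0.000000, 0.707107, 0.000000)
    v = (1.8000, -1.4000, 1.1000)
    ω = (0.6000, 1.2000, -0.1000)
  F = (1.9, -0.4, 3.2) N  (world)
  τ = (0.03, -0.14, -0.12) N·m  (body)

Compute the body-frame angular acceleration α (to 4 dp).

α = (0.2829, -1.7650, -0.4800)

precession coupling ω×(Iω) = (-0.0096, 0.0012, -0.0432)
(τ − ω×Iω)/I = (0.2829, -1.7650, -0.4800)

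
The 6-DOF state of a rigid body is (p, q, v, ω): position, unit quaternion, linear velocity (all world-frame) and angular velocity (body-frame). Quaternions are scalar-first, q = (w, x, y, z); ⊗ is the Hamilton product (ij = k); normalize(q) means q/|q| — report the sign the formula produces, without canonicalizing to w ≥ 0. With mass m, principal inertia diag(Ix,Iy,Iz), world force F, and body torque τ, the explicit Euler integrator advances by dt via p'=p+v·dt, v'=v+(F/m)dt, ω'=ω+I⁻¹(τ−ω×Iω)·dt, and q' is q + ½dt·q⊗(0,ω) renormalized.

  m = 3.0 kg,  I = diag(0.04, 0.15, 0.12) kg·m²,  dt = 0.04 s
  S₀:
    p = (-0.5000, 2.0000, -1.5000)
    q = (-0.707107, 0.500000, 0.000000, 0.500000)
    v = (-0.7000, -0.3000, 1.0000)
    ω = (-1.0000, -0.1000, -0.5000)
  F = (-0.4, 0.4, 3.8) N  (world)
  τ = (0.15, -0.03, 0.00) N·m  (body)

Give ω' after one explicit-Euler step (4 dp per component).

α = I⁻¹(τ − ω×Iω) = (3.7875, 0.0667, -0.0917)
new body rate ω' = (-0.8485, -0.0973, -0.5037)

ω' = (-0.8485, -0.0973, -0.5037)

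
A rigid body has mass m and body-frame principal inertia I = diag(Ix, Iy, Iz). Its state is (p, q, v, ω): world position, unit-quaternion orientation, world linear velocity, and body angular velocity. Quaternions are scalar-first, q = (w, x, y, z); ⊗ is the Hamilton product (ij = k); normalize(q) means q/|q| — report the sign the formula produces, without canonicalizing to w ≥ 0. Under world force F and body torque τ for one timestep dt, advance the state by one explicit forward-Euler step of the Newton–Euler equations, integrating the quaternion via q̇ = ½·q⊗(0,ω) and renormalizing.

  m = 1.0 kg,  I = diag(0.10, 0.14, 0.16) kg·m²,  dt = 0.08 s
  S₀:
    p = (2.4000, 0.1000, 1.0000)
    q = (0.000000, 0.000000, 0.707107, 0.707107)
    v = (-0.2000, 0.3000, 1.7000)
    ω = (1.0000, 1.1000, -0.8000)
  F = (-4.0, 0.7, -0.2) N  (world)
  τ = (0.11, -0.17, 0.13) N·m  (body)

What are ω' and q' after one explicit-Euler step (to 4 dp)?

angular accel α = (1.2760, -1.5571, 0.5375)
ω + α·dt = (1.1021, 0.9754, -0.7570)
Hamilton product q⊗(0,ω) = (-0.2121321, -1.3435033, 0.7071070, -0.7071070)
q' = normalize(q + ½dt·q⊗(0,ω)) = (-0.0085, -0.0536, 0.7337, 0.6773)

ω' = (1.1021, 0.9754, -0.7570)
q' = (-0.0085, -0.0536, 0.7337, 0.6773)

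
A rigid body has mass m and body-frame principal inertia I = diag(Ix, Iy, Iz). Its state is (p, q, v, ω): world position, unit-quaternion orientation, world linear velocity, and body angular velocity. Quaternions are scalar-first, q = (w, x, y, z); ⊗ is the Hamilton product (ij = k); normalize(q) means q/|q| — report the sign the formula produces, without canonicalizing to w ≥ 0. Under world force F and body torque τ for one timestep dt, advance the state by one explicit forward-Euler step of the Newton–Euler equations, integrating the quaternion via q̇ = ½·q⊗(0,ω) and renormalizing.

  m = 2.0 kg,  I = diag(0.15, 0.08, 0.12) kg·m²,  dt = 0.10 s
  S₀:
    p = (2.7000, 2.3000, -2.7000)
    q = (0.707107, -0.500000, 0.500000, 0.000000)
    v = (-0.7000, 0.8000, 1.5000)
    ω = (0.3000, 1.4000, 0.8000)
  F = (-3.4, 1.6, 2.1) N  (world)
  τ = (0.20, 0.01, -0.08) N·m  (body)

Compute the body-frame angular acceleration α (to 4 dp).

α = (1.0347, 0.0350, -0.4217)

gyro term ω×Iω = (0.0448, 0.0072, -0.0294)
(τ − ω×Iω)/I = (1.0347, 0.0350, -0.4217)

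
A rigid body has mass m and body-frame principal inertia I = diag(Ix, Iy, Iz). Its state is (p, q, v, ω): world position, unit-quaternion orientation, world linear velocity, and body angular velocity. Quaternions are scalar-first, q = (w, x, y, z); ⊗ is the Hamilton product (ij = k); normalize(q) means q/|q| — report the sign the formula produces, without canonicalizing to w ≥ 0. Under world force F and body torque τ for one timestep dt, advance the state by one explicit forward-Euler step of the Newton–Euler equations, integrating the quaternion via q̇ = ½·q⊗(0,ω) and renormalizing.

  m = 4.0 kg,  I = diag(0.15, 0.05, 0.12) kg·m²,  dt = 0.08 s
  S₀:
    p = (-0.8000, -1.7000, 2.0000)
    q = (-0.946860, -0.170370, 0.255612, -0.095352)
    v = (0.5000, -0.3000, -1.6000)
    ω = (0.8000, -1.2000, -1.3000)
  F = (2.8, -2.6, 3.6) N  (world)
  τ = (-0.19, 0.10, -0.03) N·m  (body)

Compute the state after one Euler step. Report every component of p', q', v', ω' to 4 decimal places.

a = (0.7000, -0.6500, 0.9000)
p + v·dt = (-0.7600, -1.7240, 1.8720)
new velocity v' = (0.5560, -0.3520, -1.5280)
ω×(Iω) gyroscopic = (0.1092, -0.0312, 0.0960)
α = I⁻¹(τ − ω×Iω) = (-1.9947, 2.6240, -1.0500)
ω + α·dt = (0.6404, -0.9901, -1.3840)
Hamilton product q⊗(0,ω) = (0.3190728, -1.2042060, 0.8384694, 1.2308724)
q + ½dt·q⊗(0,ω), renormalized = (-0.9313, -0.2179, 0.2883, -0.0460)

p' = (-0.7600, -1.7240, 1.8720)
q' = (-0.9313, -0.2179, 0.2883, -0.0460)
v' = (0.5560, -0.3520, -1.5280)
ω' = (0.6404, -0.9901, -1.3840)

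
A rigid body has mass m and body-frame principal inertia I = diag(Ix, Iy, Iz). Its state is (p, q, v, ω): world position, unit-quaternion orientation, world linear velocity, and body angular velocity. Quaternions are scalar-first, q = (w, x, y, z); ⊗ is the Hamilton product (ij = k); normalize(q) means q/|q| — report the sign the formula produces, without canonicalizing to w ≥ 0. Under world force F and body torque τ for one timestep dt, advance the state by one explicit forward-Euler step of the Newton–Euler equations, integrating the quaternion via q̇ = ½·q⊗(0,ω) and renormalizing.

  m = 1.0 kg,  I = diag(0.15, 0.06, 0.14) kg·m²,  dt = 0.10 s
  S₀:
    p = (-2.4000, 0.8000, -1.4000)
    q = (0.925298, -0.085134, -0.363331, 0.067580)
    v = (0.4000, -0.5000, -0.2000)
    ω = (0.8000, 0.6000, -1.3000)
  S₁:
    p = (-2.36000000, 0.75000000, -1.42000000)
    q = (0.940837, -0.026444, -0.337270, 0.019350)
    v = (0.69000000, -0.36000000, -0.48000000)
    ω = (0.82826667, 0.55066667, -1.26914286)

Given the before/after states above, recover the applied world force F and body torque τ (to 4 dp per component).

ω₁ − ω₀ = (0.02826667, -0.04933333, 0.03085714)
precession coupling = (-0.0624, -0.0104, -0.0432)
τ = I·(Δω/dt) + ω₀×(Iω₀) = (-0.0200, -0.0400, 0.0000)
v₁ − v₀ = (0.29000000, 0.14000000, -0.28000000)
applied force F = (2.9000, 1.4000, -2.8000)

F = (2.9000, 1.4000, -2.8000)
τ = (-0.0200, -0.0400, 0.0000)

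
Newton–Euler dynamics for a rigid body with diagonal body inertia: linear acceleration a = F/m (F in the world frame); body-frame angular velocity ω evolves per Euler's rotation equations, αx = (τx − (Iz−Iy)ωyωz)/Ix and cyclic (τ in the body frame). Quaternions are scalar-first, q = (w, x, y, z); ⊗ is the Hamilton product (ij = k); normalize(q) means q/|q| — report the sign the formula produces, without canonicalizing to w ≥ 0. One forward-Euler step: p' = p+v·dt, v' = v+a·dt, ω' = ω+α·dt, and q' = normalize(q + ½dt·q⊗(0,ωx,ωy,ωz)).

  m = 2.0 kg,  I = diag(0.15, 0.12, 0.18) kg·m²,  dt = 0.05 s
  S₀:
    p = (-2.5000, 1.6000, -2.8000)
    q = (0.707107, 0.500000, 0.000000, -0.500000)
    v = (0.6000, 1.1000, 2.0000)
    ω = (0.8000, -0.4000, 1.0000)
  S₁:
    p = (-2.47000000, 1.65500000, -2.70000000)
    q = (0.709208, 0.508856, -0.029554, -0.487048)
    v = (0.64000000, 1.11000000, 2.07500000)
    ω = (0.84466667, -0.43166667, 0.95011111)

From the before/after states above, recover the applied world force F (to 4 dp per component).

velocity change Δv = (0.04000000, 0.01000000, 0.07500000)
m·(v₁−v₀)/dt = (1.6000, 0.4000, 3.0000)

F = (1.6000, 0.4000, 3.0000)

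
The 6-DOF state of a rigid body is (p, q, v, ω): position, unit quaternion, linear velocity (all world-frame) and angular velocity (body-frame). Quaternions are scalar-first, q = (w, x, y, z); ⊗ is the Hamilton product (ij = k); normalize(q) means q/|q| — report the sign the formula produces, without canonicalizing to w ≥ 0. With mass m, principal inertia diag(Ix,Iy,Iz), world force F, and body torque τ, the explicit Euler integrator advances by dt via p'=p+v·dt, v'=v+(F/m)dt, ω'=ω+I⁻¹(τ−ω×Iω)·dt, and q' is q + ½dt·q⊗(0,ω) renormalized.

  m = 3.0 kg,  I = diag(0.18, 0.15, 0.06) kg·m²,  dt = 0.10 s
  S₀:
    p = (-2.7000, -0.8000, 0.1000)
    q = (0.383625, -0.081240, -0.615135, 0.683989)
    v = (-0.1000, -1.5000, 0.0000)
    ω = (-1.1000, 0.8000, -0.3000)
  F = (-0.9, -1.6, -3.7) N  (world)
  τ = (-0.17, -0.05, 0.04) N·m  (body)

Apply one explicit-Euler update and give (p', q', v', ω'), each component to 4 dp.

p' = (-2.7100, -0.9500, 0.1000)
q' = (0.4130, -0.1202, -0.6371, 0.6396)
v' = (-0.1300, -1.5533, -0.1233)
ω' = (-1.2064, 0.7403, -0.2773)

gyro term ω×Iω = (0.0216, 0.0396, 0.0264)
angular accel α = (-1.0644, -0.5973, 0.2267)
new body rate ω' = (-1.2064, 0.7403, -0.2773)
Hamilton product q⊗(0,ω) = (0.6079407, -0.7846382, -0.4698599, -0.8567280)
q + ½dt·q⊗(0,ω), renormalized = (0.4130, -0.1202, -0.6371, 0.6396)
linear accel F/m = (-0.3000, -0.5333, -1.2333)
p + v·dt = (-2.7100, -0.9500, 0.1000)
v + (F/m)dt = (-0.1300, -1.5533, -0.1233)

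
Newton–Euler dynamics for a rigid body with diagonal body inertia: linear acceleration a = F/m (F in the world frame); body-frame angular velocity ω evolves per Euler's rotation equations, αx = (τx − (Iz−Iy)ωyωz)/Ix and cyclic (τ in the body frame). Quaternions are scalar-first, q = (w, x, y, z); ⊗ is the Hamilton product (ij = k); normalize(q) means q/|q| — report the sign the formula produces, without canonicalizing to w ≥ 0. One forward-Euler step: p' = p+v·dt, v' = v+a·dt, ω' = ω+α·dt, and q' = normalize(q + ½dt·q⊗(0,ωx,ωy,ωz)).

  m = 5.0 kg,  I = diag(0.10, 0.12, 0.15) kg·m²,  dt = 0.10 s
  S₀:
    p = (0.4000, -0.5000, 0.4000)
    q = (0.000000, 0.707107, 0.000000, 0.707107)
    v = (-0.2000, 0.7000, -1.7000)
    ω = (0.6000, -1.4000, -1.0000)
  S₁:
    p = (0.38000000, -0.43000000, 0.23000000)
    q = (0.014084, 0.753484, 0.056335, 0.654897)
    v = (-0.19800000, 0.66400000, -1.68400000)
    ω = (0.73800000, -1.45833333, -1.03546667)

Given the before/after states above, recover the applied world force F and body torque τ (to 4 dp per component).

F = (0.1000, -1.8000, 0.8000)
τ = (0.1800, -0.0400, -0.0700)

ω₁ − ω₀ = (0.13800000, -0.05833333, -0.03546667)
precession coupling = (0.0420, 0.0300, -0.0168)
I·α + gyro = (0.1800, -0.0400, -0.0700)
Δv = v₁−v₀ = (0.00200000, -0.03600000, 0.01600000)
m·(v₁−v₀)/dt = (0.1000, -1.8000, 0.8000)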